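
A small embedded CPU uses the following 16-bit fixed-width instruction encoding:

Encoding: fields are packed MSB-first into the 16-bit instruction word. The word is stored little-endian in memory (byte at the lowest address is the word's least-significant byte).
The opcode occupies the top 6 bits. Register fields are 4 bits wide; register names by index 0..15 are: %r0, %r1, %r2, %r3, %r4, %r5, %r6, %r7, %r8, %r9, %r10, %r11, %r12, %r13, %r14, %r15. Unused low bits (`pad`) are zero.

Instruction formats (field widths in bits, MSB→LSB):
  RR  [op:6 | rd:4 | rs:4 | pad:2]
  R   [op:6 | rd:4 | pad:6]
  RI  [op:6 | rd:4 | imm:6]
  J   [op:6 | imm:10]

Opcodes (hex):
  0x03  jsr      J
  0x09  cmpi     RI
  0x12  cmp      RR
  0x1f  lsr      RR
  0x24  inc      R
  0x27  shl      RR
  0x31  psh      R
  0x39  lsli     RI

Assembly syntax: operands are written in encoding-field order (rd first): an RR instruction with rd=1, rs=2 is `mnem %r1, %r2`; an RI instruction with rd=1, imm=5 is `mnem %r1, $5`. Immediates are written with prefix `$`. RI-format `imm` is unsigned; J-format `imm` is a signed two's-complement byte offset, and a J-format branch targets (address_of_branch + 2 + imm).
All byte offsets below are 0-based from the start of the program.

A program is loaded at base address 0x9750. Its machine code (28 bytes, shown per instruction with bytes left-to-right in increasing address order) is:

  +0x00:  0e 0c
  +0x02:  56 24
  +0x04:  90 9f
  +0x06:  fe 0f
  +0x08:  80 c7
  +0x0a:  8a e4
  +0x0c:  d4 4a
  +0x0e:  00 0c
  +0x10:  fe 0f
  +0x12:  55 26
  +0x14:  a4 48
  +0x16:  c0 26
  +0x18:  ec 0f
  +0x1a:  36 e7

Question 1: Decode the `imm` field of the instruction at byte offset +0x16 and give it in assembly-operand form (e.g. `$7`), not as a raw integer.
+0x16: c0 26 ⇒ word 0x26c0 (little)
  op=0x26c0>>10=0x9 ⇒ cmpi (RI)
  rd: (w>>6)&0xf=0xb → %r11
  imm: (w>>0)&0x3f=0x0 → $0

$0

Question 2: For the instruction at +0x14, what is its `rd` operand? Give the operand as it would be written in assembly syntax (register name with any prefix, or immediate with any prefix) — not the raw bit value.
[14] a4 48 → 0x48a4
  top 6b → 0x12 → cmp [RR]
  [9:6] rd=2 = %r2
  [5:2] rs=9 = %r9

%r2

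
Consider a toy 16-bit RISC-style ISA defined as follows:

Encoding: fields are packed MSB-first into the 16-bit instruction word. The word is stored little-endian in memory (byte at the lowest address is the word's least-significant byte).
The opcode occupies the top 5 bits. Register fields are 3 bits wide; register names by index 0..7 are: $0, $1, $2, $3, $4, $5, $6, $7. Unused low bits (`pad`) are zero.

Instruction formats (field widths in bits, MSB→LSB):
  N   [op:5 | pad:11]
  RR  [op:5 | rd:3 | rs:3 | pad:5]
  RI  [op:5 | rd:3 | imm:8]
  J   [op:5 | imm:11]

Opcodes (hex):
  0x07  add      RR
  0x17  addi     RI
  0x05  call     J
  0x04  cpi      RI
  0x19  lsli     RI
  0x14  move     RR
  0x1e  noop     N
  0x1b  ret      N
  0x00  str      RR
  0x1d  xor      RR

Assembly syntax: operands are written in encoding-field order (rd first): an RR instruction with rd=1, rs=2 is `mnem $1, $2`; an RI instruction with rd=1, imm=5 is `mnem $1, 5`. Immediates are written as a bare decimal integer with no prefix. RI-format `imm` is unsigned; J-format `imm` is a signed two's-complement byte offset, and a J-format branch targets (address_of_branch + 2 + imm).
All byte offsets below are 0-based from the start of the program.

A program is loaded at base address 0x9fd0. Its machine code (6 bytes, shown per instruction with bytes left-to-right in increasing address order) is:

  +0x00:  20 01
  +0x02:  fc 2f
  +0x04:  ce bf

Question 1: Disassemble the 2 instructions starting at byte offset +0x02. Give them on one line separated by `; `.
call -4; addi $7, 206

+0x02: fc 2f ⇒ word 0x2ffc (little)
  op=0x2ffc>>11=0x5 ⇒ call (J)
  imm: (w>>0)&0x7ff=0x7fc (s11→-4) → -4
+0x04: ce bf ⇒ word 0xbfce (little)
  op=0xbfce>>11=0x17 ⇒ addi (RI)
  rd: (w>>8)&0x7=0x7 → $7
  imm: (w>>0)&0xff=0xce → 206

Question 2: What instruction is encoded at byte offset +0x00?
str $1, $1

@+00  little-endian(20 01) = 0x0120
  top 5b → 0x0 → str [RR]
  rd@[10:8]=0x1 ⇒ $1
  rs@[7:5]=0x1 ⇒ $1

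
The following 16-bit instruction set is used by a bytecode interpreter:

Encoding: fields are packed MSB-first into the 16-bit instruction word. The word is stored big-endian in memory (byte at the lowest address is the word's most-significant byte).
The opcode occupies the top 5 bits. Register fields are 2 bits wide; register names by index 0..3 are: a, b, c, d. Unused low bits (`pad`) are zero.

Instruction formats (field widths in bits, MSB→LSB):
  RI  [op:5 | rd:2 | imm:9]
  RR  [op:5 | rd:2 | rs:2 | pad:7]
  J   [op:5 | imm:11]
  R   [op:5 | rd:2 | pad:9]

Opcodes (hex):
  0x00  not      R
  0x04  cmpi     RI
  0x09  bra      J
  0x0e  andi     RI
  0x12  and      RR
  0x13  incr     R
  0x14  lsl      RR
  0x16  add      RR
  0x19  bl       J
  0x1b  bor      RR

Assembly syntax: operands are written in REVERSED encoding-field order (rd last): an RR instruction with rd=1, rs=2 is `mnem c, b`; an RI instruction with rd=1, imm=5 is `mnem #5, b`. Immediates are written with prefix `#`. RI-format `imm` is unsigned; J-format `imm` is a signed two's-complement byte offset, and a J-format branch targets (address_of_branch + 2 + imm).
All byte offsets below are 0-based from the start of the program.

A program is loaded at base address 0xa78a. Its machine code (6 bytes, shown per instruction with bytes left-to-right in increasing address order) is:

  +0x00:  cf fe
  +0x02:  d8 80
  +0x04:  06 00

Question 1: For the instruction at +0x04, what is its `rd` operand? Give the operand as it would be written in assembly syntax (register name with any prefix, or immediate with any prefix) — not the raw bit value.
d

@+04  big-endian(06 00) = 0x0600
  opcode bits[15:11]=0x0: not/R
  rd@[10:9]=0x3 ⇒ d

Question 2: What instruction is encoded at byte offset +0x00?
bl #-2

+0x00: cf fe ⇒ word 0xcffe (big)
  op=0xcffe>>11=0x19 ⇒ bl (J)
  [10:0] imm=2046 (s11→-2) = #-2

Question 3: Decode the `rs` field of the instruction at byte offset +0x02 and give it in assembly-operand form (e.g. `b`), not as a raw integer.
b

off 0x02: read d8 80 as big → 0xd880
  op=0xd880>>11=0x1b ⇒ bor (RR)
  rd@[10:9]=0x0 ⇒ a
  rs@[8:7]=0x1 ⇒ b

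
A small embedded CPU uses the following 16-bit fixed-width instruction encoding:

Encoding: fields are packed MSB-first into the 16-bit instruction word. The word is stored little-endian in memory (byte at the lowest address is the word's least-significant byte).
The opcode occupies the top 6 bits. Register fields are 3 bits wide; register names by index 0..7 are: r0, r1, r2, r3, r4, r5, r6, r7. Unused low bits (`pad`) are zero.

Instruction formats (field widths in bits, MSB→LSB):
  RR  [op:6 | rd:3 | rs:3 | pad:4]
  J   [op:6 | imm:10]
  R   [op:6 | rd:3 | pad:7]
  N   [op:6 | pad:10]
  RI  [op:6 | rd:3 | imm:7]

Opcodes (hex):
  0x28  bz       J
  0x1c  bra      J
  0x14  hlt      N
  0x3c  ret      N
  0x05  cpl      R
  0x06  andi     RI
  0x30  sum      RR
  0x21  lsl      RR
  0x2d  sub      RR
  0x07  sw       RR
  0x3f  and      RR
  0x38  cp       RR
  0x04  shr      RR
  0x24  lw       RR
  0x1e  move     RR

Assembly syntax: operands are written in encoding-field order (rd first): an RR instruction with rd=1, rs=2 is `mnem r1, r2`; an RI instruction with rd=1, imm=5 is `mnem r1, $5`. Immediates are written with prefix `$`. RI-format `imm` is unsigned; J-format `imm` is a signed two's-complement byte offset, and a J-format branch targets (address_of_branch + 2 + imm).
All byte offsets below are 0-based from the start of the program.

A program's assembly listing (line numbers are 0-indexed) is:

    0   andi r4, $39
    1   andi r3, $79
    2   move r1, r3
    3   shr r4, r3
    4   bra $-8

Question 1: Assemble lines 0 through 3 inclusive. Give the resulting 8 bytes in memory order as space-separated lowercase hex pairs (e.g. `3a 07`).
27 1a cf 19 b0 78 30 12

L0: andi op=0x6:6|rd=4:3|imm=39:7 ⇒ 0x1a27 ⇒ little 27 1a
L1: andi op=0x6:6|rd=3:3|imm=79:7 ⇒ 0x19cf ⇒ little cf 19
L2: move op=0x1e:6|rd=1:3|rs=3:3|pad=0:4 ⇒ 0x78b0 ⇒ little b0 78
L3: shr op=0x4:6|rd=4:3|rs=3:3|pad=0:4 ⇒ 0x1230 ⇒ little 30 12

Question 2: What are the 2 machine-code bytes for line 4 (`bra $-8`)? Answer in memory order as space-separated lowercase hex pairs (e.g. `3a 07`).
f8 73

4. bra fields op=0x1c:6|imm=-8:10 → word 73f8h → f8 73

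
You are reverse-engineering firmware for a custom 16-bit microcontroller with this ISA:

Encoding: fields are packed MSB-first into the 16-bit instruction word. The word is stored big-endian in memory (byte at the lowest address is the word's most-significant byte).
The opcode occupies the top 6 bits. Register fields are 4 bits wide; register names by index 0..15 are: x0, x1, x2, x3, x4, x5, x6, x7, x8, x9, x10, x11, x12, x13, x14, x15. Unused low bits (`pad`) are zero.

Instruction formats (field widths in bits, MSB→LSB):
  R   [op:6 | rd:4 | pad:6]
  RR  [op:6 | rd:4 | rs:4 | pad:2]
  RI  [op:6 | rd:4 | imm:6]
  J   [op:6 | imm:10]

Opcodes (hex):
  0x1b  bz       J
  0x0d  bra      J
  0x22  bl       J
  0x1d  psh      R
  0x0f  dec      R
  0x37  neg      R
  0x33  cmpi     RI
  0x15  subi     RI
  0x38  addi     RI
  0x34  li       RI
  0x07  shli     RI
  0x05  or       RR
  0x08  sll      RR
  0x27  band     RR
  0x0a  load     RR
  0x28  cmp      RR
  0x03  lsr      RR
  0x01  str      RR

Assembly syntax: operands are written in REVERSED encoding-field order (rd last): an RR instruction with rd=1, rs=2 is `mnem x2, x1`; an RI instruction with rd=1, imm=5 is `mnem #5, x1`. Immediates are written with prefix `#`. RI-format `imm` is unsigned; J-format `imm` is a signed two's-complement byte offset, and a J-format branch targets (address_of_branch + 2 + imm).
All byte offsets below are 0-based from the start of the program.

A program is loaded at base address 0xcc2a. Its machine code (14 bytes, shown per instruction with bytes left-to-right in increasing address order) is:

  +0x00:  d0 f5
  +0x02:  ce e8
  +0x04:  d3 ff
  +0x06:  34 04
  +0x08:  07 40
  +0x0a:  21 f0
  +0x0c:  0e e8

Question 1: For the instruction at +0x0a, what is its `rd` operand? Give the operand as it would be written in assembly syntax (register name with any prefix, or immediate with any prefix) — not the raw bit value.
@+0a  big-endian(21 f0) = 0x21f0
  opcode bits[15:10]=0x8: sll/RR
  [9:6] rd=7 = x7
  [5:2] rs=12 = x12

x7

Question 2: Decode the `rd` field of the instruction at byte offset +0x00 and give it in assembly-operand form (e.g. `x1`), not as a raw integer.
x3

[00] d0 f5 → 0xd0f5
  top 6b → 0x34 → li [RI]
  rd@[9:6]=0x3 ⇒ x3
  imm@[5:0]=0x35 ⇒ #53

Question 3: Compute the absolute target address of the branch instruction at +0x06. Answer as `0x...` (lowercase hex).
0xcc36

[06] 34 04 → 0x3404
  opcode bits[15:10]=0xd: bra/J
  imm: (w>>0)&0x3ff=0x4 → #4
  target = base 0xcc2a + off 0x06 + 2 + imm 4 = 0xcc36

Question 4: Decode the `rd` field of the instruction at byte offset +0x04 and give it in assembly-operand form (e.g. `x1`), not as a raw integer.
+0x04: d3 ff ⇒ word 0xd3ff (big)
  op=0xd3ff>>10=0x34 ⇒ li (RI)
  rd@[9:6]=0xf ⇒ x15
  imm@[5:0]=0x3f ⇒ #63

x15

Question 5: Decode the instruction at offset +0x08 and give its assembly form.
off 0x08: read 07 40 as big → 0x0740
  opcode bits[15:10]=0x1: str/RR
  [9:6] rd=13 = x13
  [5:2] rs=0 = x0

str x0, x13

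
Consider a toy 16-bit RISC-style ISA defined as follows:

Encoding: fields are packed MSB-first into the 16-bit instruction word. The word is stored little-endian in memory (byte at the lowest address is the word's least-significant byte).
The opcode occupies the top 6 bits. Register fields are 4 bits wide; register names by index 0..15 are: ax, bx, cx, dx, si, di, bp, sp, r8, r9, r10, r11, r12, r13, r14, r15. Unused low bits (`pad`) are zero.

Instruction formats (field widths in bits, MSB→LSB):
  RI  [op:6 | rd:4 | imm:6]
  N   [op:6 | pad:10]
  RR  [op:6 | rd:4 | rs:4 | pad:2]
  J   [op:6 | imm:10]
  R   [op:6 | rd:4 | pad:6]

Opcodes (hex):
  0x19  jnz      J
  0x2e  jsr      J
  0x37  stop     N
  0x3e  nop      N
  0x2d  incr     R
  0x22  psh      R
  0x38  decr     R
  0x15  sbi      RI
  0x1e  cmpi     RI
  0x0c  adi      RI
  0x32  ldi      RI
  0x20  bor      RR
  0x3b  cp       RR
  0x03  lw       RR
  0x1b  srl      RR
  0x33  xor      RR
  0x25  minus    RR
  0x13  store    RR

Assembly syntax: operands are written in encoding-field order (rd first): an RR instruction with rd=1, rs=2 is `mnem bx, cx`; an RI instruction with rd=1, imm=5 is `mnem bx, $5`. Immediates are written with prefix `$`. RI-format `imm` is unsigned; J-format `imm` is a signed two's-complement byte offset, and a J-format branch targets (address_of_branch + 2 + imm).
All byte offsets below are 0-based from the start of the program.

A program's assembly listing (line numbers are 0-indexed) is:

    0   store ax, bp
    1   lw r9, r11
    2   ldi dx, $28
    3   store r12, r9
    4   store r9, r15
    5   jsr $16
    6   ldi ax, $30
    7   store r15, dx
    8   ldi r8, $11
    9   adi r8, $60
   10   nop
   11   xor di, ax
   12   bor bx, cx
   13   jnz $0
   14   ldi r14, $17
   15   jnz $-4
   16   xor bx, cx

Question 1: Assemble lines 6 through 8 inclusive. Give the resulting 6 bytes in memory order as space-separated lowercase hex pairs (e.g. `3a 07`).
6. ldi fields op=0x32:6|rd=0:4|imm=30:6 → word c81eh → 1e c8
7. store fields op=0x13:6|rd=15:4|rs=3:4|pad=0:2 → word 4fcch → cc 4f
8. ldi fields op=0x32:6|rd=8:4|imm=11:6 → word ca0bh → 0b ca

1e c8 cc 4f 0b ca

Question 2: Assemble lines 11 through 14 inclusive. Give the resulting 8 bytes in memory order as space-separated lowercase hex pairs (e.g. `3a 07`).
line 11 (xor): pack op=0x33:6|rd=5:4|rs=0:4|pad=0:2 = 0xcd40; little→ 40 cd
line 12 (bor): pack op=0x20:6|rd=1:4|rs=2:4|pad=0:2 = 0x8048; little→ 48 80
line 13 (jnz): pack op=0x19:6|imm=0:10 = 0x6400; little→ 00 64
line 14 (ldi): pack op=0x32:6|rd=14:4|imm=17:6 = 0xcb91; little→ 91 cb

40 cd 48 80 00 64 91 cb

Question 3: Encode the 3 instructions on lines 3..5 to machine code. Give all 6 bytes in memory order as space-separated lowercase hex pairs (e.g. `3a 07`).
L3: store op=0x13:6|rd=12:4|rs=9:4|pad=0:2 ⇒ 0x4f24 ⇒ little 24 4f
L4: store op=0x13:6|rd=9:4|rs=15:4|pad=0:2 ⇒ 0x4e7c ⇒ little 7c 4e
L5: jsr op=0x2e:6|imm=16:10 ⇒ 0xb810 ⇒ little 10 b8

24 4f 7c 4e 10 b8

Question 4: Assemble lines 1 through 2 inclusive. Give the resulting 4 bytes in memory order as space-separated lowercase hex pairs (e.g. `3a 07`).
6c 0e dc c8

L1: lw op=0x3:6|rd=9:4|rs=11:4|pad=0:2 ⇒ 0x0e6c ⇒ little 6c 0e
L2: ldi op=0x32:6|rd=3:4|imm=28:6 ⇒ 0xc8dc ⇒ little dc c8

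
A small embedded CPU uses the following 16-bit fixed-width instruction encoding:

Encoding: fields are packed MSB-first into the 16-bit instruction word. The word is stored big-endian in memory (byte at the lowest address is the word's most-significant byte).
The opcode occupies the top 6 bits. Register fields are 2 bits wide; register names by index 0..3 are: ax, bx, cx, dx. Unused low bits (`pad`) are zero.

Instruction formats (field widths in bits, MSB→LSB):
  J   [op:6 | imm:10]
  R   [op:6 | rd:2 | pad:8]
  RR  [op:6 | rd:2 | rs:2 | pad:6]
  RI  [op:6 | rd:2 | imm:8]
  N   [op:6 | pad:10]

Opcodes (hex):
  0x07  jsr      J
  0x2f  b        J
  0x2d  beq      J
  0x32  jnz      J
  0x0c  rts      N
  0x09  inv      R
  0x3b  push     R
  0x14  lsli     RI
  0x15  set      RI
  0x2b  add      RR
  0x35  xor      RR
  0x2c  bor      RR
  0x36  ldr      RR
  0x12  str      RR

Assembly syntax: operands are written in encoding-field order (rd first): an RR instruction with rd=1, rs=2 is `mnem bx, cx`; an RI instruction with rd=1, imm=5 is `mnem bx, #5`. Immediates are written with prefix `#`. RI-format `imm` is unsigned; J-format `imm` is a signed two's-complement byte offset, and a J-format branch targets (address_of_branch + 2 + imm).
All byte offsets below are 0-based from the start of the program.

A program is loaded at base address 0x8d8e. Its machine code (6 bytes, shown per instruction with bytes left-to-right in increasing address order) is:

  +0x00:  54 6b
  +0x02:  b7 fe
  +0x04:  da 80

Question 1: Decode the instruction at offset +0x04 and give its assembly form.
[04] da 80 → 0xda80
  top 6b → 0x36 → ldr [RR]
  rd@[9:8]=0x2 ⇒ cx
  rs@[7:6]=0x2 ⇒ cx

ldr cx, cx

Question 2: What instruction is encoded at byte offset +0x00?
[00] 54 6b → 0x546b
  opcode bits[15:10]=0x15: set/RI
  [9:8] rd=0 = ax
  [7:0] imm=107 = #107

set ax, #107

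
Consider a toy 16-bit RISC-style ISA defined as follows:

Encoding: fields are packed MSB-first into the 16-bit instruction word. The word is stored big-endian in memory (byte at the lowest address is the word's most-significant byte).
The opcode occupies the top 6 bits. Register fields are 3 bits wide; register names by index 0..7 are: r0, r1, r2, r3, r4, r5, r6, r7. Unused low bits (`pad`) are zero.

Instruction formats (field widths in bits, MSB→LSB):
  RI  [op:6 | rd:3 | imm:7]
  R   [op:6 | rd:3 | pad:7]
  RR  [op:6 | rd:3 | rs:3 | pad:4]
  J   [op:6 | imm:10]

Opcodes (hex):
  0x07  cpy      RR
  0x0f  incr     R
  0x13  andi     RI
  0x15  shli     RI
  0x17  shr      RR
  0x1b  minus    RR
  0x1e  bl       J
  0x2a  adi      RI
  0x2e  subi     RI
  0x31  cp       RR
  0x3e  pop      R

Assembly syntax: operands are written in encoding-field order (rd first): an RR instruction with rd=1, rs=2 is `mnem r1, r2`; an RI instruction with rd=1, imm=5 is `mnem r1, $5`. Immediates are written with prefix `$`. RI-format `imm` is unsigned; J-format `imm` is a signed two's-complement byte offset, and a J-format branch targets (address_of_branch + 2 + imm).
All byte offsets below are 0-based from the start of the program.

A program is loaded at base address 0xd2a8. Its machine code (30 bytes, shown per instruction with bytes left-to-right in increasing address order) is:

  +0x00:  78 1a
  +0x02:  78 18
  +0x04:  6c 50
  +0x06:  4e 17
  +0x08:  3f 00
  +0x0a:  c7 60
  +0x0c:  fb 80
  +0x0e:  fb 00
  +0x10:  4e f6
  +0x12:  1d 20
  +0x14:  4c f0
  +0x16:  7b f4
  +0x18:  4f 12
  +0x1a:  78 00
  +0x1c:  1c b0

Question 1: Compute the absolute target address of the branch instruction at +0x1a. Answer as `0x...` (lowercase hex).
off 0x1a: read 78 00 as big → 0x7800
  op=0x7800>>10=0x1e ⇒ bl (J)
  imm@[9:0]=0x0 ⇒ $0
  target = base 0xd2a8 + off 0x1a + 2 + imm 0 = 0xd2c4

0xd2c4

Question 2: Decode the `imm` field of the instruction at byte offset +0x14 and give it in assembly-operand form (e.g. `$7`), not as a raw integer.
@+14  big-endian(4c f0) = 0x4cf0
  op=0x4cf0>>10=0x13 ⇒ andi (RI)
  rd@[9:7]=0x1 ⇒ r1
  imm@[6:0]=0x70 ⇒ $112

$112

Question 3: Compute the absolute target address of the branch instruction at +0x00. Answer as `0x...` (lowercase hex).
0xd2c4

@+00  big-endian(78 1a) = 0x781a
  top 6b → 0x1e → bl [J]
  imm: (w>>0)&0x3ff=0x1a → $26
  target = base 0xd2a8 + off 0x00 + 2 + imm 26 = 0xd2c4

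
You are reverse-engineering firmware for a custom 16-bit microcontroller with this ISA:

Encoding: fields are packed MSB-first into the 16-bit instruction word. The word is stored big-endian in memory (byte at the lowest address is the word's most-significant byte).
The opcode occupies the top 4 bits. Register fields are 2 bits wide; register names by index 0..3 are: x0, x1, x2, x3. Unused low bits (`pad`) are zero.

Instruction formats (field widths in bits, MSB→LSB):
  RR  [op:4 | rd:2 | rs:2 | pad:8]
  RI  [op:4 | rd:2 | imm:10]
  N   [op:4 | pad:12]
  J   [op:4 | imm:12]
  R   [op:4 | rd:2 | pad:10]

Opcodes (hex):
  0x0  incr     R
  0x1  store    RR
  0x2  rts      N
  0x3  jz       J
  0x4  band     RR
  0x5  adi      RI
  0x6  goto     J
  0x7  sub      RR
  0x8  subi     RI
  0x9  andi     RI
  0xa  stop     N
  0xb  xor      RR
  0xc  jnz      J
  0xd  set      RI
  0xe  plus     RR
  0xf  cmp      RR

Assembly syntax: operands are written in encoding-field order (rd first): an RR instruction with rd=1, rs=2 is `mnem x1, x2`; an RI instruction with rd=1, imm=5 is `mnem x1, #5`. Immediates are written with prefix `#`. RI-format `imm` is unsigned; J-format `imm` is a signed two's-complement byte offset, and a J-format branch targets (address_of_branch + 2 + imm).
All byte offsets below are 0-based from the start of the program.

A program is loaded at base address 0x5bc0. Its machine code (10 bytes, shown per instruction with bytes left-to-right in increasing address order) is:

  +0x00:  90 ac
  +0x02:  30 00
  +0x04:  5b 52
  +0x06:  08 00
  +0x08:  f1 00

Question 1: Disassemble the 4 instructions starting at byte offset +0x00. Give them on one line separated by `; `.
+0x00: 90 ac ⇒ word 0x90ac (big)
  op=0x90ac>>12=0x9 ⇒ andi (RI)
  [11:10] rd=0 = x0
  [9:0] imm=172 = #172
+0x02: 30 00 ⇒ word 0x3000 (big)
  op=0x3000>>12=0x3 ⇒ jz (J)
  [11:0] imm=0 = #0
+0x04: 5b 52 ⇒ word 0x5b52 (big)
  op=0x5b52>>12=0x5 ⇒ adi (RI)
  [11:10] rd=2 = x2
  [9:0] imm=850 = #850
+0x06: 08 00 ⇒ word 0x0800 (big)
  op=0x0800>>12=0x0 ⇒ incr (R)
  [11:10] rd=2 = x2

andi x0, #172; jz #0; adi x2, #850; incr x2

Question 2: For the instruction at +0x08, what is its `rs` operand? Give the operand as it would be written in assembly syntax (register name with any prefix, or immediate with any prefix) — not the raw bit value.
off 0x08: read f1 00 as big → 0xf100
  top 4b → 0xf → cmp [RR]
  rd@[11:10]=0x0 ⇒ x0
  rs@[9:8]=0x1 ⇒ x1

x1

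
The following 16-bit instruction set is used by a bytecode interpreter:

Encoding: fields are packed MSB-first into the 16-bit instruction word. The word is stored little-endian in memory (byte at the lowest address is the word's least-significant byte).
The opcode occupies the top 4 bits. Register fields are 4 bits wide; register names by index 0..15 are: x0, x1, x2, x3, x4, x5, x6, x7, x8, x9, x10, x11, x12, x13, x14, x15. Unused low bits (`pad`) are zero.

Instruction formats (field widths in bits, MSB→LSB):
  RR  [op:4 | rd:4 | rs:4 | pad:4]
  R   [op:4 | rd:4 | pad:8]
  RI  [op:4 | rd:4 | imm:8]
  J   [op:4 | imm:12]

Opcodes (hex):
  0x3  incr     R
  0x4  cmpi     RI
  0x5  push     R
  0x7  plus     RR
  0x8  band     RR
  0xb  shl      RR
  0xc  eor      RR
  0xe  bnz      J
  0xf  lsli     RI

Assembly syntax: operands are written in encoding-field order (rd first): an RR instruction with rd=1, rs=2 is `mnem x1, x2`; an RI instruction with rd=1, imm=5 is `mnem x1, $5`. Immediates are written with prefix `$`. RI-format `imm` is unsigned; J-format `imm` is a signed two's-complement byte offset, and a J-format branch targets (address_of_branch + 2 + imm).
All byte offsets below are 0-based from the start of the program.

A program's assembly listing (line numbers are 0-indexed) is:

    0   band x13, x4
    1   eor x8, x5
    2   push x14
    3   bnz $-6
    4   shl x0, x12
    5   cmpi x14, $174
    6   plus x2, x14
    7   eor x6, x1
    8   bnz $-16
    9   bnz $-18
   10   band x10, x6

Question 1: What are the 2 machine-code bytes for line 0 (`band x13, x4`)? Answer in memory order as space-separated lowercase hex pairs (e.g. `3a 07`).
40 8d

L0: band op=0x8:4|rd=13:4|rs=4:4|pad=0:4 ⇒ 0x8d40 ⇒ little 40 8d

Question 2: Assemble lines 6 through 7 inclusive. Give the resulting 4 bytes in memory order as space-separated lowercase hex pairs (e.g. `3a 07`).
e0 72 10 c6

line 6 (plus): pack op=0x7:4|rd=2:4|rs=14:4|pad=0:4 = 0x72e0; little→ e0 72
line 7 (eor): pack op=0xc:4|rd=6:4|rs=1:4|pad=0:4 = 0xc610; little→ 10 c6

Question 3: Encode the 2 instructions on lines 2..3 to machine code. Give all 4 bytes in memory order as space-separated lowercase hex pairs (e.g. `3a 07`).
00 5e fa ef

2. push fields op=0x5:4|rd=14:4|pad=0:8 → word 5e00h → 00 5e
3. bnz fields op=0xe:4|imm=-6:12 → word effah → fa ef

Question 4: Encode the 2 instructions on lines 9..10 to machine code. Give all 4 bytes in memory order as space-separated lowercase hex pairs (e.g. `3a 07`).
line 9 (bnz): pack op=0xe:4|imm=-18:12 = 0xefee; little→ ee ef
line 10 (band): pack op=0x8:4|rd=10:4|rs=6:4|pad=0:4 = 0x8a60; little→ 60 8a

ee ef 60 8a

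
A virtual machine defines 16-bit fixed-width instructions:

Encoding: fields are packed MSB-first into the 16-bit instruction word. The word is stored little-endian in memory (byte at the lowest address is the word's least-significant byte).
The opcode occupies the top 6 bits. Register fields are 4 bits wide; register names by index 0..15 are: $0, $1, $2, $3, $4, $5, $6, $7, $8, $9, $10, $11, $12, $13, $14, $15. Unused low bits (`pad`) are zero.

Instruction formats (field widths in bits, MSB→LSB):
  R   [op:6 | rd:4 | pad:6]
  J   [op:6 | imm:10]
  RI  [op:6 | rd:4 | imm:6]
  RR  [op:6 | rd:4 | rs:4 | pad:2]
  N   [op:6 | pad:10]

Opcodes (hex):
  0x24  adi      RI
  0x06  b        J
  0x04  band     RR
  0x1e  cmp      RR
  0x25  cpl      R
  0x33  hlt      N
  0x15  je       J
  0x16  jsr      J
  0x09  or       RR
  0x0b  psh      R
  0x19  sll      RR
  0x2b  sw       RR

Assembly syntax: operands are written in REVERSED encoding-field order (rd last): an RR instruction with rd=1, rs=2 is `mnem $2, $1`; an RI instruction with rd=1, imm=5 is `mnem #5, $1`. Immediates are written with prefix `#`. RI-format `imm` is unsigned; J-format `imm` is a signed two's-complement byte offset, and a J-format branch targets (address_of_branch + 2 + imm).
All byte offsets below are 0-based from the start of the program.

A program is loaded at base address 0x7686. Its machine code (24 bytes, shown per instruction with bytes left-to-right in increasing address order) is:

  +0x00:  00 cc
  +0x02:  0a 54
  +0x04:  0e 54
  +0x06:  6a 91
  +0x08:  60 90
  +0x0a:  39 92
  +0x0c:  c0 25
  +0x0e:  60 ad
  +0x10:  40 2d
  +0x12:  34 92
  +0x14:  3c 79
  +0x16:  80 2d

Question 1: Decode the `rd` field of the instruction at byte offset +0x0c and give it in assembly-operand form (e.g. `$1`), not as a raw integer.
@+0c  little-endian(c0 25) = 0x25c0
  op=0x25c0>>10=0x9 ⇒ or (RR)
  rd@[9:6]=0x7 ⇒ $7
  rs@[5:2]=0x0 ⇒ $0

$7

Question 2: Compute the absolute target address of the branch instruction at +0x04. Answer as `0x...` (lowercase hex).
0x769a

@+04  little-endian(0e 54) = 0x540e
  opcode bits[15:10]=0x15: je/J
  imm@[9:0]=0xe ⇒ #14
  target = base 0x7686 + off 0x04 + 2 + imm 14 = 0x769a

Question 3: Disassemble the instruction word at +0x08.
+0x08: 60 90 ⇒ word 0x9060 (little)
  top 6b → 0x24 → adi [RI]
  rd@[9:6]=0x1 ⇒ $1
  imm@[5:0]=0x20 ⇒ #32

adi #32, $1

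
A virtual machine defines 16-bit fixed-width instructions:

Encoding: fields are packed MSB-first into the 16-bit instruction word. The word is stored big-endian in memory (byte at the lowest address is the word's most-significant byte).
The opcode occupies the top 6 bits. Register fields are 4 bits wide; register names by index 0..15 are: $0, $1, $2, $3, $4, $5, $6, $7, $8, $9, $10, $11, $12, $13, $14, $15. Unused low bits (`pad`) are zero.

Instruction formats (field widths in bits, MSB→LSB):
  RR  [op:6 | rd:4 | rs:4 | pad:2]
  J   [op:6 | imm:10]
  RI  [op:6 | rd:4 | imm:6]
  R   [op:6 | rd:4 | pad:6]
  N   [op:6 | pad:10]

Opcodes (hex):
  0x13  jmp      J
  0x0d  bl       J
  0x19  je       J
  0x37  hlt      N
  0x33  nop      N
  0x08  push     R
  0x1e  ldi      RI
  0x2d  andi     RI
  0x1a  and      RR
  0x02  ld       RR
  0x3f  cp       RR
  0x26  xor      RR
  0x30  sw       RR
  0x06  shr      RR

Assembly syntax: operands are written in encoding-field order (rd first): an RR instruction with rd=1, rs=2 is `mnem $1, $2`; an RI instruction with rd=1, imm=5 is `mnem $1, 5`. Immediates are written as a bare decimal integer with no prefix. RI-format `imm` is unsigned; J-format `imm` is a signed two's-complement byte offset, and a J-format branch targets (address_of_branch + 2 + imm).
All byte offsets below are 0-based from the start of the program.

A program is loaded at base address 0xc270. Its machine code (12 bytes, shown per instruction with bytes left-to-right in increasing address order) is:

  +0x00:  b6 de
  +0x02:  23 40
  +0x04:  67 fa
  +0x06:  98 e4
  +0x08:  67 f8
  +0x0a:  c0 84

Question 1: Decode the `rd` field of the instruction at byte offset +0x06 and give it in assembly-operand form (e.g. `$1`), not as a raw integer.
@+06  big-endian(98 e4) = 0x98e4
  op=0x98e4>>10=0x26 ⇒ xor (RR)
  rd: (w>>6)&0xf=0x3 → $3
  rs: (w>>2)&0xf=0x9 → $9

$3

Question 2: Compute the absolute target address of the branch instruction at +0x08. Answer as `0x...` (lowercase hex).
[08] 67 f8 → 0x67f8
  op=0x67f8>>10=0x19 ⇒ je (J)
  imm@[9:0]=0x3f8 (s10→-8) ⇒ -8
  target = base 0xc270 + off 0x08 + 2 + imm -8 = 0xc272

0xc272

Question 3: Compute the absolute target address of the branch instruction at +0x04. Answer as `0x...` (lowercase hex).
@+04  big-endian(67 fa) = 0x67fa
  top 6b → 0x19 → je [J]
  [9:0] imm=1018 (s10→-6) = -6
  target = base 0xc270 + off 0x04 + 2 + imm -6 = 0xc270

0xc270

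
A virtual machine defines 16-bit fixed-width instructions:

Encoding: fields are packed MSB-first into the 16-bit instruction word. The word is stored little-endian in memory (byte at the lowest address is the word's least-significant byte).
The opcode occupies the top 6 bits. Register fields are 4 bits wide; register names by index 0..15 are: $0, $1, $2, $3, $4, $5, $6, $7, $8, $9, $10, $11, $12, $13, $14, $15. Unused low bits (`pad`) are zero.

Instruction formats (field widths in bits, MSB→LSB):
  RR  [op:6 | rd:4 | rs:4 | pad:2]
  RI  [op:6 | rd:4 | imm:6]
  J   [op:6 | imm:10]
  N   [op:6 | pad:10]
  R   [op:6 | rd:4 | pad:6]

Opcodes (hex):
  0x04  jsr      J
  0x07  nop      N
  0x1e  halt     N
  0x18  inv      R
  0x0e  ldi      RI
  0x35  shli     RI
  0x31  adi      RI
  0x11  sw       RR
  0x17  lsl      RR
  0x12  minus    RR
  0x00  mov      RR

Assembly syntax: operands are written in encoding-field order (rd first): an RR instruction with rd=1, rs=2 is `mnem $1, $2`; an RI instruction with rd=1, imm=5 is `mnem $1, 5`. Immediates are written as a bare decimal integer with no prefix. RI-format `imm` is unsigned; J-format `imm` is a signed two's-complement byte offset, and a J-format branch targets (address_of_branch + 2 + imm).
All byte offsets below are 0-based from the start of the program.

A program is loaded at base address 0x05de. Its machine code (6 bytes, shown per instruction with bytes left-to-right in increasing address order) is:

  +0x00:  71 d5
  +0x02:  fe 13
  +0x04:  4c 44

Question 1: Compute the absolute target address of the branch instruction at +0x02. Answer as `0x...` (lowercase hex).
@+02  little-endian(fe 13) = 0x13fe
  top 6b → 0x4 → jsr [J]
  [9:0] imm=1022 (s10→-2) = -2
  target = base 0x05de + off 0x02 + 2 + imm -2 = 0x05e0

0x05e0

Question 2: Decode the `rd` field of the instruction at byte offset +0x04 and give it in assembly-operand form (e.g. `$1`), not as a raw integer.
$1

+0x04: 4c 44 ⇒ word 0x444c (little)
  opcode bits[15:10]=0x11: sw/RR
  rd: (w>>6)&0xf=0x1 → $1
  rs: (w>>2)&0xf=0x3 → $3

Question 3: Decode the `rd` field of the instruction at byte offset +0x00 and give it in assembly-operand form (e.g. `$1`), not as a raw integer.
$5

off 0x00: read 71 d5 as little → 0xd571
  opcode bits[15:10]=0x35: shli/RI
  rd: (w>>6)&0xf=0x5 → $5
  imm: (w>>0)&0x3f=0x31 → 49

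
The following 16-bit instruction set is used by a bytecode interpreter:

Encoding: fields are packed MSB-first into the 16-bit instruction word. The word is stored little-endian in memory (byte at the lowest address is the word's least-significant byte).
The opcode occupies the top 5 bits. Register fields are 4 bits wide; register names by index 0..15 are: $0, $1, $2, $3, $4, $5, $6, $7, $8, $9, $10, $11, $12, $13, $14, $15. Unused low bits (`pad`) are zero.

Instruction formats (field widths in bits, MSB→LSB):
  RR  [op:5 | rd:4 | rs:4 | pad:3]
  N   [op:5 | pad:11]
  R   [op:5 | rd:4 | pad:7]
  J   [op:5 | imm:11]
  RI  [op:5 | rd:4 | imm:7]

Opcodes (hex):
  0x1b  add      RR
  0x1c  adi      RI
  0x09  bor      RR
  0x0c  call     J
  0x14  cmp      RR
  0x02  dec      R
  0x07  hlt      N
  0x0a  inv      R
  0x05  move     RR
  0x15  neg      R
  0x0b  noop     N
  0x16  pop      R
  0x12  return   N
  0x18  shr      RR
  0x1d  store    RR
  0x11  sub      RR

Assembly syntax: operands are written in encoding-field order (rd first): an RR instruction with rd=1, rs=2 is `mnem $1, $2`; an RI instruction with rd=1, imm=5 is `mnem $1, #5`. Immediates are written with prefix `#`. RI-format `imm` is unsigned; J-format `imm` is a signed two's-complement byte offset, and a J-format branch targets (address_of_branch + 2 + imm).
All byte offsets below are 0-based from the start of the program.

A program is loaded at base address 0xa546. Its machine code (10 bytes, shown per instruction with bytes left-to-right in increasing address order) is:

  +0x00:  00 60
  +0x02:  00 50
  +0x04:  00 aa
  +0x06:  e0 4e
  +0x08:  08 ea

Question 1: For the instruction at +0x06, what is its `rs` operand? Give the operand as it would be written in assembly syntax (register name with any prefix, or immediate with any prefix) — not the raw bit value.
$12

+0x06: e0 4e ⇒ word 0x4ee0 (little)
  op=0x4ee0>>11=0x9 ⇒ bor (RR)
  rd: (w>>7)&0xf=0xd → $13
  rs: (w>>3)&0xf=0xc → $12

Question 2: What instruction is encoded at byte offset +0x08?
store $4, $1

[08] 08 ea → 0xea08
  top 5b → 0x1d → store [RR]
  [10:7] rd=4 = $4
  [6:3] rs=1 = $1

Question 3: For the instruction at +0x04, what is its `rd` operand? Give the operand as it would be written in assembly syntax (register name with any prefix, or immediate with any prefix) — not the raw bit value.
$4

+0x04: 00 aa ⇒ word 0xaa00 (little)
  opcode bits[15:11]=0x15: neg/R
  rd@[10:7]=0x4 ⇒ $4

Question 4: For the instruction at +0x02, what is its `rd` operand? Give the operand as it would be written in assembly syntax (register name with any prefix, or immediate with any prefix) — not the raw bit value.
$0

[02] 00 50 → 0x5000
  top 5b → 0xa → inv [R]
  rd@[10:7]=0x0 ⇒ $0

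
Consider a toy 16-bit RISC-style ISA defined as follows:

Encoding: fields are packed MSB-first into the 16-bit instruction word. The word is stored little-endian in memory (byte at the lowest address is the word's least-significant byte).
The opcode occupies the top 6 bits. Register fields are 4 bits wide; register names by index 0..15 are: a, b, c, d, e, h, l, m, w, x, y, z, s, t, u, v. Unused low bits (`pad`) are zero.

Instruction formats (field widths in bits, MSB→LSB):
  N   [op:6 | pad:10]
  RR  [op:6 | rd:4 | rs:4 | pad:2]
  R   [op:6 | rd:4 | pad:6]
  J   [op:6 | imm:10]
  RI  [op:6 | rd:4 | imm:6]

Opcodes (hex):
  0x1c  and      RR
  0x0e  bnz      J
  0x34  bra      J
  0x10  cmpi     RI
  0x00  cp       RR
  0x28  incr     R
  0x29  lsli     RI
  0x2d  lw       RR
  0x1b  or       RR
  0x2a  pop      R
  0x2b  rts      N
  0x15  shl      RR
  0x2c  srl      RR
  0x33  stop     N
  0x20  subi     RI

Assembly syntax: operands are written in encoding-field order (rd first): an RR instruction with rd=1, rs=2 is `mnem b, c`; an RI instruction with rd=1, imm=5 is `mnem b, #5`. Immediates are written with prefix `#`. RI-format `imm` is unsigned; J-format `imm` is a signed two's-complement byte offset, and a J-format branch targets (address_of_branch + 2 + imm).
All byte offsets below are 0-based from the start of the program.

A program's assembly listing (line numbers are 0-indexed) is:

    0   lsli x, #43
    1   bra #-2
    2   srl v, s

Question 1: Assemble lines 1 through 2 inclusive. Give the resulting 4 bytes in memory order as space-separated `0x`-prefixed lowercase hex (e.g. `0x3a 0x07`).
1. bra fields op=0x34:6|imm=-2:10 → word d3feh → fe d3
2. srl fields op=0x2c:6|rd=15:4|rs=12:4|pad=0:2 → word b3f0h → f0 b3

0xfe 0xd3 0xf0 0xb3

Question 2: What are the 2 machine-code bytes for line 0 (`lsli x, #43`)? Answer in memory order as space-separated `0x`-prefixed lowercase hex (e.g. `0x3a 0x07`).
line 0 (lsli): pack op=0x29:6|rd=9:4|imm=43:6 = 0xa66b; little→ 6b a6

0x6b 0xa6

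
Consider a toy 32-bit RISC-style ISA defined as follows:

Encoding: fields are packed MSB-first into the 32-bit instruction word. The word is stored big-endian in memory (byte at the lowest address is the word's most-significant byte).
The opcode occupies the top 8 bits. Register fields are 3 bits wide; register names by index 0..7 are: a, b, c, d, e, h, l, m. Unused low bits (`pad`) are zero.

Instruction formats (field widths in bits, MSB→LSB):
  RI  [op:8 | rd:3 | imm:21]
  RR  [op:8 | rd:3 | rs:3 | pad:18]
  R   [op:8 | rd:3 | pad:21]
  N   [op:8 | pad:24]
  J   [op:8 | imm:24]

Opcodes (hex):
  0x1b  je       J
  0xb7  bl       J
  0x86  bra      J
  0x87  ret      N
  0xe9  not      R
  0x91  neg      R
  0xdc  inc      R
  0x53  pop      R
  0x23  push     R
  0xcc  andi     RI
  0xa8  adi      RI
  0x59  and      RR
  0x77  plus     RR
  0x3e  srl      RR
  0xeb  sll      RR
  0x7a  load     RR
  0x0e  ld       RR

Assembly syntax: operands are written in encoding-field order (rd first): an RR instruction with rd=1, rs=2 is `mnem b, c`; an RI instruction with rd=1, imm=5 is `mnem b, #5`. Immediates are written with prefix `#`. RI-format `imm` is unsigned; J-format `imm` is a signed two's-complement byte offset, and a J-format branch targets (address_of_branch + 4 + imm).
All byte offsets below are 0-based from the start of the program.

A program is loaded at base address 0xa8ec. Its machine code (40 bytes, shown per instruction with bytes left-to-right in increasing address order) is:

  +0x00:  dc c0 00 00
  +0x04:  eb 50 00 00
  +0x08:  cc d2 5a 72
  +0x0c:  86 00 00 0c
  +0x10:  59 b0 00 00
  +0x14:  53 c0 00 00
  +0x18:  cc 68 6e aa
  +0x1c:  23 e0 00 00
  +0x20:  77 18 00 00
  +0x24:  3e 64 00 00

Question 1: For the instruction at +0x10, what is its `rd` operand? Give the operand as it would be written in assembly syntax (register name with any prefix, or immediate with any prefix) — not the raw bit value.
h

+0x10: 59 b0 00 00 ⇒ word 0x59b00000 (big)
  opcode bits[31:24]=0x59: and/RR
  rd: (w>>21)&0x7=0x5 → h
  rs: (w>>18)&0x7=0x4 → e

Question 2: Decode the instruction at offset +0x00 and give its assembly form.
inc l

off 0x00: read dc c0 00 00 as big → 0xdcc00000
  opcode bits[31:24]=0xdc: inc/R
  rd@[23:21]=0x6 ⇒ l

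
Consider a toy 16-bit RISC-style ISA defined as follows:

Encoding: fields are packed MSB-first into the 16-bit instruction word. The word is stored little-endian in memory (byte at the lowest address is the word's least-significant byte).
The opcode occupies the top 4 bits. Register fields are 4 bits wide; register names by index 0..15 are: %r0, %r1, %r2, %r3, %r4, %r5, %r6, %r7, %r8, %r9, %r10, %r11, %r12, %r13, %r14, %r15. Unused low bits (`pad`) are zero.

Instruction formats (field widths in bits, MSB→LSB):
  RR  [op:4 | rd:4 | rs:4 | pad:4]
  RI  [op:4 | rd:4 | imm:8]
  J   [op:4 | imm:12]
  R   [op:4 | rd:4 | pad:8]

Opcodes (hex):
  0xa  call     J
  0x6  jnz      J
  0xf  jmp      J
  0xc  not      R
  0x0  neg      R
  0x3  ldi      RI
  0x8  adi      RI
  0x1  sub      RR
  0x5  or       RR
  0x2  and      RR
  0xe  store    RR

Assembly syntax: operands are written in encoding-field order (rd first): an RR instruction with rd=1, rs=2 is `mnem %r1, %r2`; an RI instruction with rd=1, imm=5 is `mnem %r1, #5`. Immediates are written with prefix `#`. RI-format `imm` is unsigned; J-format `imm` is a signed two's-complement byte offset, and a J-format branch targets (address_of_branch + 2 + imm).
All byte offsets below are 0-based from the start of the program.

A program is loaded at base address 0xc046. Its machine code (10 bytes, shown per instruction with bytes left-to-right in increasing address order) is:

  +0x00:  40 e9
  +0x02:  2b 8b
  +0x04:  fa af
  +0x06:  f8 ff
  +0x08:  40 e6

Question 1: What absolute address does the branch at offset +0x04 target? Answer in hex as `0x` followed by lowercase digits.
0xc046

@+04  little-endian(fa af) = 0xaffa
  op=0xaffa>>12=0xa ⇒ call (J)
  imm: (w>>0)&0xfff=0xffa (s12→-6) → #-6
  target = base 0xc046 + off 0x04 + 2 + imm -6 = 0xc046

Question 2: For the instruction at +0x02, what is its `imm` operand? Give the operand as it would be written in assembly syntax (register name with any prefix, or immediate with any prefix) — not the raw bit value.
[02] 2b 8b → 0x8b2b
  opcode bits[15:12]=0x8: adi/RI
  [11:8] rd=11 = %r11
  [7:0] imm=43 = #43

#43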